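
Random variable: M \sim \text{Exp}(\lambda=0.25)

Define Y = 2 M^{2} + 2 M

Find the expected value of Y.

E[Y] = 2*E[M²] + 2*E[M]
E[M] = 4
E[M²] = Var(M) + (E[M])² = 16 + 16 = 32
E[Y] = 2*32 + 2*4 = 72

72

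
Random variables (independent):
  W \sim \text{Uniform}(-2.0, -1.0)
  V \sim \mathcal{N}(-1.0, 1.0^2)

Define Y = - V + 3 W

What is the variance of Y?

For independent RVs: Var(aX + bY) = a²Var(X) + b²Var(Y)
Var(W) = 0.083333333
Var(V) = 1
Var(Y) = 3²*0.083333333 + (-1)²*1
= 9*0.083333333 + 1*1 = 1.75

1.75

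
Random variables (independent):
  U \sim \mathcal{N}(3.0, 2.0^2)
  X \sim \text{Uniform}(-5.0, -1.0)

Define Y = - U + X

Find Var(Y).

For independent RVs: Var(aX + bY) = a²Var(X) + b²Var(Y)
Var(U) = 4
Var(X) = 1.3333333
Var(Y) = (-1)²*4 + 1²*1.3333333
= 1*4 + 1*1.3333333 = 5.3333333

5.3333333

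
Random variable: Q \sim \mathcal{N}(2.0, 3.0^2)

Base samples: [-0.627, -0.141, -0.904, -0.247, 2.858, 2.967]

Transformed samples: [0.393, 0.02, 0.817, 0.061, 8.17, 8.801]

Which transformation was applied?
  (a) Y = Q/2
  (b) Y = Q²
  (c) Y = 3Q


Checking option (b) Y = Q²:
  Q = -0.627 -> Y = 0.393 ✓
  Q = -0.141 -> Y = 0.02 ✓
  Q = -0.904 -> Y = 0.817 ✓
All samples match this transformation.

(b) Q²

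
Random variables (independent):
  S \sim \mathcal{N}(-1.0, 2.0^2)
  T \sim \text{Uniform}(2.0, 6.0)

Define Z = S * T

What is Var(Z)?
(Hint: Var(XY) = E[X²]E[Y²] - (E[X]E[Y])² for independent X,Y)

Var(XY) = E[X²]E[Y²] - (E[X]E[Y])²
E[S] = -1, Var(S) = 4
E[T] = 4, Var(T) = 1.3333333
E[S²] = 4 + (-1)² = 5
E[T²] = 1.3333333 + 4² = 17.333333
Var(Z) = 5*17.333333 - (-1*4)²
= 86.666667 - 16 = 70.666667

70.666667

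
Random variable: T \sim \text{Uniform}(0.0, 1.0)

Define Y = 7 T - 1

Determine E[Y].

For Y = 7T - 1:
E[Y] = 7 * E[T] - 1
E[T] = (0 + 1)/2 = 0.5
E[Y] = 7 * 0.5 - 1 = 2.5

2.5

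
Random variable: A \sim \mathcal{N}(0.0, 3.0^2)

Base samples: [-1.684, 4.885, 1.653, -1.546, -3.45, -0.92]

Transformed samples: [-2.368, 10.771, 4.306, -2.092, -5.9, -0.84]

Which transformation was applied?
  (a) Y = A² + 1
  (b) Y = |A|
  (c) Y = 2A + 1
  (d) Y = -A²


Checking option (c) Y = 2A + 1:
  A = -1.684 -> Y = -2.368 ✓
  A = 4.885 -> Y = 10.771 ✓
  A = 1.653 -> Y = 4.306 ✓
All samples match this transformation.

(c) 2A + 1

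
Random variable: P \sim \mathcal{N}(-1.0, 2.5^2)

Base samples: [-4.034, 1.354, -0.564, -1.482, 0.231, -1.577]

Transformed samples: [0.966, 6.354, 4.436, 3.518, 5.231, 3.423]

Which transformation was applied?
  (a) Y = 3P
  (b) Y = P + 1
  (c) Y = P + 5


Checking option (c) Y = P + 5:
  P = -4.034 -> Y = 0.966 ✓
  P = 1.354 -> Y = 6.354 ✓
  P = -0.564 -> Y = 4.436 ✓
All samples match this transformation.

(c) P + 5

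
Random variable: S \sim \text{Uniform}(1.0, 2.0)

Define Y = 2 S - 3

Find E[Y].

For Y = 2S - 3:
E[Y] = 2 * E[S] - 3
E[S] = (1 + 2)/2 = 1.5
E[Y] = 2 * 1.5 - 3 = 0

0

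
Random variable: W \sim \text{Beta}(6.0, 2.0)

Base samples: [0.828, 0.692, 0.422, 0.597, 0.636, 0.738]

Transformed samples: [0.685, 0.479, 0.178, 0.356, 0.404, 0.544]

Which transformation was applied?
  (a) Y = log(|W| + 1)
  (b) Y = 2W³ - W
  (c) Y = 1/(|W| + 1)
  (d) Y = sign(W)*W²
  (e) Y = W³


Checking option (d) Y = sign(W)*W²:
  W = 0.828 -> Y = 0.685 ✓
  W = 0.692 -> Y = 0.479 ✓
  W = 0.422 -> Y = 0.178 ✓
All samples match this transformation.

(d) sign(W)*W²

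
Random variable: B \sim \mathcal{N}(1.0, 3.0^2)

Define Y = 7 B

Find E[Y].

For Y = 7B:
E[Y] = 7 * E[B]
E[B] = 1.0 = 1
E[Y] = 7 * 1 = 7

7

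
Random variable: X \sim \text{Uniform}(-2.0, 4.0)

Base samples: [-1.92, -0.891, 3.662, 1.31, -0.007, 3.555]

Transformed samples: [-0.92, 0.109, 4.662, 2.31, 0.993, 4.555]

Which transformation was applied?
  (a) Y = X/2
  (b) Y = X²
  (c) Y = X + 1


Checking option (c) Y = X + 1:
  X = -1.92 -> Y = -0.92 ✓
  X = -0.891 -> Y = 0.109 ✓
  X = 3.662 -> Y = 4.662 ✓
All samples match this transformation.

(c) X + 1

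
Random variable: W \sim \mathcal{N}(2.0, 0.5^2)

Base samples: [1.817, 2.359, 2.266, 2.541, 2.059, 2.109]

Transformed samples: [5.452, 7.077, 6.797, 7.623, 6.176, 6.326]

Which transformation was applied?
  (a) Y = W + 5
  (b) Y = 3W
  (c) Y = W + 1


Checking option (b) Y = 3W:
  W = 1.817 -> Y = 5.452 ✓
  W = 2.359 -> Y = 7.077 ✓
  W = 2.266 -> Y = 6.797 ✓
All samples match this transformation.

(b) 3W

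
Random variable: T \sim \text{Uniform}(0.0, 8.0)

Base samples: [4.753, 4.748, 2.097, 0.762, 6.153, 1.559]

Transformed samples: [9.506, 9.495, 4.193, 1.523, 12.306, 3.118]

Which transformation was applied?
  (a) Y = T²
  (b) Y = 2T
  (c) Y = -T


Checking option (b) Y = 2T:
  T = 4.753 -> Y = 9.506 ✓
  T = 4.748 -> Y = 9.495 ✓
  T = 2.097 -> Y = 4.193 ✓
All samples match this transformation.

(b) 2T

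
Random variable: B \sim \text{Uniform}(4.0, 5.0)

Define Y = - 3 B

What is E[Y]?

For Y = -3B:
E[Y] = -3 * E[B]
E[B] = (4 + 5)/2 = 4.5
E[Y] = -3 * 4.5 = -13.5

-13.5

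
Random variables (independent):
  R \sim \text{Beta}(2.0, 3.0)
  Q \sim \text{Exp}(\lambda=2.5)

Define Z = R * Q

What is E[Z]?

For independent RVs: E[XY] = E[X]*E[Y]
E[R] = 0.4
E[Q] = 0.4
E[Z] = 0.4 * 0.4 = 0.16

0.16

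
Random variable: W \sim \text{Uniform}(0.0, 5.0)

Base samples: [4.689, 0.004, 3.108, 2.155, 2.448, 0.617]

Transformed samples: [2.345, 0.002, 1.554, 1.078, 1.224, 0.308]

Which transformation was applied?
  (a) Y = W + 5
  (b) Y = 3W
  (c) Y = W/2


Checking option (c) Y = W/2:
  W = 4.689 -> Y = 2.345 ✓
  W = 0.004 -> Y = 0.002 ✓
  W = 3.108 -> Y = 1.554 ✓
All samples match this transformation.

(c) W/2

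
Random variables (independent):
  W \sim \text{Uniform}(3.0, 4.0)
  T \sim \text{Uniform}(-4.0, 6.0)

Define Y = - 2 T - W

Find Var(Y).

For independent RVs: Var(aX + bY) = a²Var(X) + b²Var(Y)
Var(W) = 0.083333333
Var(T) = 8.3333333
Var(Y) = (-1)²*0.083333333 + (-2)²*8.3333333
= 1*0.083333333 + 4*8.3333333 = 33.416667

33.416667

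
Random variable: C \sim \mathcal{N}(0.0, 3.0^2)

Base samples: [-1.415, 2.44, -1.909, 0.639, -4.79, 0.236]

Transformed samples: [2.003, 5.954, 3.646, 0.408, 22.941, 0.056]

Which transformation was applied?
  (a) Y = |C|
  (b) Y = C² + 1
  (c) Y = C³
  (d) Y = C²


Checking option (d) Y = C²:
  C = -1.415 -> Y = 2.003 ✓
  C = 2.44 -> Y = 5.954 ✓
  C = -1.909 -> Y = 3.646 ✓
All samples match this transformation.

(d) C²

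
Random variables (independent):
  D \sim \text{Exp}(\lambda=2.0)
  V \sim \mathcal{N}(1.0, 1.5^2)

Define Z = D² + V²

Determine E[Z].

E[Z] = E[D²] + E[V²]
E[D²] = Var(D) + E[D]² = 0.25 + 0.25 = 0.5
E[V²] = Var(V) + E[V]² = 2.25 + 1 = 3.25
E[Z] = 0.5 + 3.25 = 3.75

3.75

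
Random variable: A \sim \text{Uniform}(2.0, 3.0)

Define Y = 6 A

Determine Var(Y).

For Y = aA + b: Var(Y) = a² * Var(A)
Var(A) = (3 - 2)^2/12 = 0.083333333
Var(Y) = 6² * 0.083333333 = 36 * 0.083333333 = 3

3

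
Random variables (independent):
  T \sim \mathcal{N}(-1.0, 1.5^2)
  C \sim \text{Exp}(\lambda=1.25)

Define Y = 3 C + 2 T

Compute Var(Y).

For independent RVs: Var(aX + bY) = a²Var(X) + b²Var(Y)
Var(T) = 2.25
Var(C) = 0.64
Var(Y) = 2²*2.25 + 3²*0.64
= 4*2.25 + 9*0.64 = 14.76

14.76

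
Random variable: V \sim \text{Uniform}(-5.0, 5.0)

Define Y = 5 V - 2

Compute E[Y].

For Y = 5V - 2:
E[Y] = 5 * E[V] - 2
E[V] = (-5 + 5)/2 = 0
E[Y] = 5 * 0 - 2 = -2

-2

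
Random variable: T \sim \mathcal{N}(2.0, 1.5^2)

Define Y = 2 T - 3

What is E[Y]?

For Y = 2T - 3:
E[Y] = 2 * E[T] - 3
E[T] = 2.0 = 2
E[Y] = 2 * 2 - 3 = 1

1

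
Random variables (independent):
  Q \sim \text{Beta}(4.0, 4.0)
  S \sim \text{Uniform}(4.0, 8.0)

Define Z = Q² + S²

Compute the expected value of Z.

E[Z] = E[Q²] + E[S²]
E[Q²] = Var(Q) + E[Q]² = 0.027777778 + 0.25 = 0.27777778
E[S²] = Var(S) + E[S]² = 1.3333333 + 36 = 37.333333
E[Z] = 0.27777778 + 37.333333 = 37.611111

37.611111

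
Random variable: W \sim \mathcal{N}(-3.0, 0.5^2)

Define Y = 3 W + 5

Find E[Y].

For Y = 3W + 5:
E[Y] = 3 * E[W] + 5
E[W] = -3.0 = -3
E[Y] = 3 * (-3) + 5 = -4

-4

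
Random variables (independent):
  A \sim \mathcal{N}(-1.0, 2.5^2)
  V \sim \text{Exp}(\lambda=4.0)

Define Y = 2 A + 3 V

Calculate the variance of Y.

For independent RVs: Var(aX + bY) = a²Var(X) + b²Var(Y)
Var(A) = 6.25
Var(V) = 0.0625
Var(Y) = 2²*6.25 + 3²*0.0625
= 4*6.25 + 9*0.0625 = 25.5625

25.5625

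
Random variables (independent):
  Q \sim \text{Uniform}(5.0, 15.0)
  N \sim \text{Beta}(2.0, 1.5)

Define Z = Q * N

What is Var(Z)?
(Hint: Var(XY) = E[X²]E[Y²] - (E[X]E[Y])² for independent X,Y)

Var(XY) = E[X²]E[Y²] - (E[X]E[Y])²
E[Q] = 10, Var(Q) = 8.3333333
E[N] = 0.57142857, Var(N) = 0.054421769
E[Q²] = 8.3333333 + 10² = 108.33333
E[N²] = 0.054421769 + 0.57142857² = 0.38095238
Var(Z) = 108.33333*0.38095238 - (10*0.57142857)²
= 41.269841 - 32.653061 = 8.61678

8.61678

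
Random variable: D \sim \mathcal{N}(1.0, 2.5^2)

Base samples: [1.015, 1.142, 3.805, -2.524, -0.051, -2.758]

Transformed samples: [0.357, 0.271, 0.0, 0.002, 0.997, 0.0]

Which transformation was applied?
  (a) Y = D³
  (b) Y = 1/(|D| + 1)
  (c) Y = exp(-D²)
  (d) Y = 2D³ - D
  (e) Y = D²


Checking option (c) Y = exp(-D²):
  D = 1.015 -> Y = 0.357 ✓
  D = 1.142 -> Y = 0.271 ✓
  D = 3.805 -> Y = 0.0 ✓
All samples match this transformation.

(c) exp(-D²)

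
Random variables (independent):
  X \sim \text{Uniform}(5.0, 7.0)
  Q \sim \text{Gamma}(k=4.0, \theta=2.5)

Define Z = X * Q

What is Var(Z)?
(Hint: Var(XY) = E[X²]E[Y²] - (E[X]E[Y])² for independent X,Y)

Var(XY) = E[X²]E[Y²] - (E[X]E[Y])²
E[X] = 6, Var(X) = 0.33333333
E[Q] = 10, Var(Q) = 25
E[X²] = 0.33333333 + 6² = 36.333333
E[Q²] = 25 + 10² = 125
Var(Z) = 36.333333*125 - (6*10)²
= 4541.6667 - 3600 = 941.66667

941.66667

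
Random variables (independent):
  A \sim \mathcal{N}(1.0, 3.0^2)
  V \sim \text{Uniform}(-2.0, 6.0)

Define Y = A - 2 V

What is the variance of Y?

For independent RVs: Var(aX + bY) = a²Var(X) + b²Var(Y)
Var(A) = 9
Var(V) = 5.3333333
Var(Y) = 1²*9 + (-2)²*5.3333333
= 1*9 + 4*5.3333333 = 30.333333

30.333333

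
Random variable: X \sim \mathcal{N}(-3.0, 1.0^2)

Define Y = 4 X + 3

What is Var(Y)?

For Y = aX + b: Var(Y) = a² * Var(X)
Var(X) = 1.0^2 = 1
Var(Y) = 4² * 1 = 16 * 1 = 16

16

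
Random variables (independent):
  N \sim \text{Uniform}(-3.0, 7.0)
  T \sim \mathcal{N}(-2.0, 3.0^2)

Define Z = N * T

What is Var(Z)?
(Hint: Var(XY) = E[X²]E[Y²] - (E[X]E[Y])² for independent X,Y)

Var(XY) = E[X²]E[Y²] - (E[X]E[Y])²
E[N] = 2, Var(N) = 8.3333333
E[T] = -2, Var(T) = 9
E[N²] = 8.3333333 + 2² = 12.333333
E[T²] = 9 + (-2)² = 13
Var(Z) = 12.333333*13 - (2*(-2))²
= 160.33333 - 16 = 144.33333

144.33333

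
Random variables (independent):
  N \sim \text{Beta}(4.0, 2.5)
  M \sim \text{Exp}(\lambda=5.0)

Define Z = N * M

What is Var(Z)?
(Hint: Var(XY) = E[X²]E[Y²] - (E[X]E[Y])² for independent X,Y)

Var(XY) = E[X²]E[Y²] - (E[X]E[Y])²
E[N] = 0.61538462, Var(N) = 0.031558185
E[M] = 0.2, Var(M) = 0.04
E[N²] = 0.031558185 + 0.61538462² = 0.41025641
E[M²] = 0.04 + 0.2² = 0.08
Var(Z) = 0.41025641*0.08 - (0.61538462*0.2)²
= 0.032820513 - 0.015147929 = 0.017672584

0.017672584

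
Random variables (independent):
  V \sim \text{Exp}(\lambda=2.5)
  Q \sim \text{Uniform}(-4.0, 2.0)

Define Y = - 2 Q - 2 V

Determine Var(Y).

For independent RVs: Var(aX + bY) = a²Var(X) + b²Var(Y)
Var(V) = 0.16
Var(Q) = 3
Var(Y) = (-2)²*0.16 + (-2)²*3
= 4*0.16 + 4*3 = 12.64

12.64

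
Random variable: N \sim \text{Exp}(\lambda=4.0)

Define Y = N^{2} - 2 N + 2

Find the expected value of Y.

E[Y] = 1*E[N²] - 2*E[N] + 2
E[N] = 0.25
E[N²] = Var(N) + (E[N])² = 0.0625 + 0.0625 = 0.125
E[Y] = 1*0.125 - 2*0.25 + 2 = 1.625

1.625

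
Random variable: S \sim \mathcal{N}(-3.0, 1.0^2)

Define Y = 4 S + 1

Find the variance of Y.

For Y = aS + b: Var(Y) = a² * Var(S)
Var(S) = 1.0^2 = 1
Var(Y) = 4² * 1 = 16 * 1 = 16

16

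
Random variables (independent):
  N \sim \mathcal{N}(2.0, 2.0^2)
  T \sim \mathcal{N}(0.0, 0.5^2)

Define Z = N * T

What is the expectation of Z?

For independent RVs: E[XY] = E[X]*E[Y]
E[N] = 2
E[T] = 0
E[Z] = 2 * 0 = 0

0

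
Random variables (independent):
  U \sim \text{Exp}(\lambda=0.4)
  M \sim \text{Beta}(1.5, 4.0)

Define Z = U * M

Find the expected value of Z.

For independent RVs: E[XY] = E[X]*E[Y]
E[U] = 2.5
E[M] = 0.27272727
E[Z] = 2.5 * 0.27272727 = 0.68181818

0.68181818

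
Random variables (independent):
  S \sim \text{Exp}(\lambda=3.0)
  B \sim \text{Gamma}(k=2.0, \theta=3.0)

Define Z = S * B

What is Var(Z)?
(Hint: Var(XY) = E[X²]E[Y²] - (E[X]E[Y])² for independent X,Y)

Var(XY) = E[X²]E[Y²] - (E[X]E[Y])²
E[S] = 0.33333333, Var(S) = 0.11111111
E[B] = 6, Var(B) = 18
E[S²] = 0.11111111 + 0.33333333² = 0.22222222
E[B²] = 18 + 6² = 54
Var(Z) = 0.22222222*54 - (0.33333333*6)²
= 12 - 4 = 8

8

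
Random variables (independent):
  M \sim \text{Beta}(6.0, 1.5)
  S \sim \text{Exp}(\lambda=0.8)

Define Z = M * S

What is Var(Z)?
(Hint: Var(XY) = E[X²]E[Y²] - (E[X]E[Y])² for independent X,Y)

Var(XY) = E[X²]E[Y²] - (E[X]E[Y])²
E[M] = 0.8, Var(M) = 0.018823529
E[S] = 1.25, Var(S) = 1.5625
E[M²] = 0.018823529 + 0.8² = 0.65882353
E[S²] = 1.5625 + 1.25² = 3.125
Var(Z) = 0.65882353*3.125 - (0.8*1.25)²
= 2.0588235 - 1 = 1.0588235

1.0588235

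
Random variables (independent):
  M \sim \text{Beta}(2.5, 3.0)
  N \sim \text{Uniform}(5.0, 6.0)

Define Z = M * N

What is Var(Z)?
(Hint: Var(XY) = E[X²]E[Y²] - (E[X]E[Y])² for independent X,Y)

Var(XY) = E[X²]E[Y²] - (E[X]E[Y])²
E[M] = 0.45454545, Var(M) = 0.038143675
E[N] = 5.5, Var(N) = 0.083333333
E[M²] = 0.038143675 + 0.45454545² = 0.24475524
E[N²] = 0.083333333 + 5.5² = 30.333333
Var(Z) = 0.24475524*30.333333 - (0.45454545*5.5)²
= 7.4242424 - 6.25 = 1.1742424

1.1742424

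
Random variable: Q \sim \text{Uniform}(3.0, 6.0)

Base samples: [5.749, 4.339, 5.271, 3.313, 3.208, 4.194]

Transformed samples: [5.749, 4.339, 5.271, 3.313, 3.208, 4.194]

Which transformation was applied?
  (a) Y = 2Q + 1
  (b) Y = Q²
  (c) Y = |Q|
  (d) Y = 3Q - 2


Checking option (c) Y = |Q|:
  Q = 5.749 -> Y = 5.749 ✓
  Q = 4.339 -> Y = 4.339 ✓
  Q = 5.271 -> Y = 5.271 ✓
All samples match this transformation.

(c) |Q|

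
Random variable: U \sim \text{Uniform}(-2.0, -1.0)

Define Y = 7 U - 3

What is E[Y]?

For Y = 7U - 3:
E[Y] = 7 * E[U] - 3
E[U] = (-2 - 1)/2 = -1.5
E[Y] = 7 * (-1.5) - 3 = -13.5

-13.5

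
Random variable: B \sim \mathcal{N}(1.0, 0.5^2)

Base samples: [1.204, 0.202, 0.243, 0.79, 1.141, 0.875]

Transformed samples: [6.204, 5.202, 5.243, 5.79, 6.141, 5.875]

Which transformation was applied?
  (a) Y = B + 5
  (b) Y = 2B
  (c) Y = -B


Checking option (a) Y = B + 5:
  B = 1.204 -> Y = 6.204 ✓
  B = 0.202 -> Y = 5.202 ✓
  B = 0.243 -> Y = 5.243 ✓
All samples match this transformation.

(a) B + 5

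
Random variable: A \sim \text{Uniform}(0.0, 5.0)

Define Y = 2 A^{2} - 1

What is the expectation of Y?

E[Y] = 2*E[A²] - 1
E[A] = 2.5
E[A²] = Var(A) + (E[A])² = 2.0833333 + 6.25 = 8.3333333
E[Y] = 2*8.3333333 - 1 = 15.666667

15.666667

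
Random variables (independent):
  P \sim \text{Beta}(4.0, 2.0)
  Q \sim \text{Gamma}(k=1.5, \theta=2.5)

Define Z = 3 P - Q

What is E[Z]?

E[Z] = 3*E[P] - 1*E[Q]
E[P] = 0.66666667
E[Q] = 3.75
E[Z] = 3*0.66666667 - 1*3.75 = -1.75

-1.75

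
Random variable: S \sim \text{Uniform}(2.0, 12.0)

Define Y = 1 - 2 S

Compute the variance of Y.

For Y = aS + b: Var(Y) = a² * Var(S)
Var(S) = (12 - 2)^2/12 = 8.3333333
Var(Y) = (-2)² * 8.3333333 = 4 * 8.3333333 = 33.333333

33.333333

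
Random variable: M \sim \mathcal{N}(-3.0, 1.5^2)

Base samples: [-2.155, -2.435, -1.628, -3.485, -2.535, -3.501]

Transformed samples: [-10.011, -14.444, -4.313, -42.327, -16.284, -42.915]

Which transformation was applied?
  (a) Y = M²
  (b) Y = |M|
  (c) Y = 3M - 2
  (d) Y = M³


Checking option (d) Y = M³:
  M = -2.155 -> Y = -10.011 ✓
  M = -2.435 -> Y = -14.444 ✓
  M = -1.628 -> Y = -4.313 ✓
All samples match this transformation.

(d) M³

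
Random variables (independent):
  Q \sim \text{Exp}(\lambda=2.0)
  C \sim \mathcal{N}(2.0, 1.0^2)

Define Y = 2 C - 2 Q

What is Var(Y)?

For independent RVs: Var(aX + bY) = a²Var(X) + b²Var(Y)
Var(Q) = 0.25
Var(C) = 1
Var(Y) = (-2)²*0.25 + 2²*1
= 4*0.25 + 4*1 = 5

5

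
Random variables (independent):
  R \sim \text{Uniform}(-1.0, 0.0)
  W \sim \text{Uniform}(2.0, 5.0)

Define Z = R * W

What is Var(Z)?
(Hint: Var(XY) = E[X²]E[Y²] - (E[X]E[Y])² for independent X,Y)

Var(XY) = E[X²]E[Y²] - (E[X]E[Y])²
E[R] = -0.5, Var(R) = 0.083333333
E[W] = 3.5, Var(W) = 0.75
E[R²] = 0.083333333 + (-0.5)² = 0.33333333
E[W²] = 0.75 + 3.5² = 13
Var(Z) = 0.33333333*13 - (-0.5*3.5)²
= 4.3333333 - 3.0625 = 1.2708333

1.2708333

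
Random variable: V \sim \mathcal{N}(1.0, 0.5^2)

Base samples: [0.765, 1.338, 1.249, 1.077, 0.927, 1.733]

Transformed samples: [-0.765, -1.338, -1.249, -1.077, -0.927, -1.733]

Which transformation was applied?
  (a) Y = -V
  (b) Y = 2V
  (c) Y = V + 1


Checking option (a) Y = -V:
  V = 0.765 -> Y = -0.765 ✓
  V = 1.338 -> Y = -1.338 ✓
  V = 1.249 -> Y = -1.249 ✓
All samples match this transformation.

(a) -V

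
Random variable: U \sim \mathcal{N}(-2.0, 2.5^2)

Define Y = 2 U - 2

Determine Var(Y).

For Y = aU + b: Var(Y) = a² * Var(U)
Var(U) = 2.5^2 = 6.25
Var(Y) = 2² * 6.25 = 4 * 6.25 = 25

25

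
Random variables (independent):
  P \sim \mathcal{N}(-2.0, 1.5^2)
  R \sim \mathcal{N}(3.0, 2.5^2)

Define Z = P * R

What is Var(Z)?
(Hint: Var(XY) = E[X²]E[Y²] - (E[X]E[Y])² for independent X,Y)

Var(XY) = E[X²]E[Y²] - (E[X]E[Y])²
E[P] = -2, Var(P) = 2.25
E[R] = 3, Var(R) = 6.25
E[P²] = 2.25 + (-2)² = 6.25
E[R²] = 6.25 + 3² = 15.25
Var(Z) = 6.25*15.25 - (-2*3)²
= 95.3125 - 36 = 59.3125

59.3125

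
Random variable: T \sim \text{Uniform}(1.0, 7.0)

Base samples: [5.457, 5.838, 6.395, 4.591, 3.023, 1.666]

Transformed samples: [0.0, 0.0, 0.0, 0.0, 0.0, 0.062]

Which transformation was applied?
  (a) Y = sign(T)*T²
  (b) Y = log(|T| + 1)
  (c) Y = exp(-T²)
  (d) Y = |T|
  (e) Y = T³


Checking option (c) Y = exp(-T²):
  T = 5.457 -> Y = 0.0 ✓
  T = 5.838 -> Y = 0.0 ✓
  T = 6.395 -> Y = 0.0 ✓
All samples match this transformation.

(c) exp(-T²)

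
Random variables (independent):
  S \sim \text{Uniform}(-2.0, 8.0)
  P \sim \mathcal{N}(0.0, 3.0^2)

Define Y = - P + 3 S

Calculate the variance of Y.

For independent RVs: Var(aX + bY) = a²Var(X) + b²Var(Y)
Var(S) = 8.3333333
Var(P) = 9
Var(Y) = 3²*8.3333333 + (-1)²*9
= 9*8.3333333 + 1*9 = 84

84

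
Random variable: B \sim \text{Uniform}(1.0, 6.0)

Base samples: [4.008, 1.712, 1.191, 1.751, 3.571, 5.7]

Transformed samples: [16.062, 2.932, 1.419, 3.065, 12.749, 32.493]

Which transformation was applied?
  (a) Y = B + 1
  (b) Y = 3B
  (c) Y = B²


Checking option (c) Y = B²:
  B = 4.008 -> Y = 16.062 ✓
  B = 1.712 -> Y = 2.932 ✓
  B = 1.191 -> Y = 1.419 ✓
All samples match this transformation.

(c) B²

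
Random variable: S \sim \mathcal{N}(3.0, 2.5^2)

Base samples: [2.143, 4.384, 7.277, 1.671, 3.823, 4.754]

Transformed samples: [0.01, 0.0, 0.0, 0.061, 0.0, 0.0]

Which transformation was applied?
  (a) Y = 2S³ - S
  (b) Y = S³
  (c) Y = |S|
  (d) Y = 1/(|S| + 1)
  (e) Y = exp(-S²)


Checking option (e) Y = exp(-S²):
  S = 2.143 -> Y = 0.01 ✓
  S = 4.384 -> Y = 0.0 ✓
  S = 7.277 -> Y = 0.0 ✓
All samples match this transformation.

(e) exp(-S²)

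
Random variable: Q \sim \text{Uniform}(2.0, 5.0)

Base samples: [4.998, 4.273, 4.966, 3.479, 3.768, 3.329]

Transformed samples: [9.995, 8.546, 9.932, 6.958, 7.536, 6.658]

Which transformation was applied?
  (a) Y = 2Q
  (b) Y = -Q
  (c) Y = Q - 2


Checking option (a) Y = 2Q:
  Q = 4.998 -> Y = 9.995 ✓
  Q = 4.273 -> Y = 8.546 ✓
  Q = 4.966 -> Y = 9.932 ✓
All samples match this transformation.

(a) 2Q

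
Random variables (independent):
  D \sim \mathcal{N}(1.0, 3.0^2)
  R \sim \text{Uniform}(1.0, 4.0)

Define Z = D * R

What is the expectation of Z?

For independent RVs: E[XY] = E[X]*E[Y]
E[D] = 1
E[R] = 2.5
E[Z] = 1 * 2.5 = 2.5

2.5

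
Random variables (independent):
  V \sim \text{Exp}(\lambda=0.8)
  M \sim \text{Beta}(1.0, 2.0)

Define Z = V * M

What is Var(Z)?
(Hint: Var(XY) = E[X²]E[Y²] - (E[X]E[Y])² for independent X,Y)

Var(XY) = E[X²]E[Y²] - (E[X]E[Y])²
E[V] = 1.25, Var(V) = 1.5625
E[M] = 0.33333333, Var(M) = 0.055555556
E[V²] = 1.5625 + 1.25² = 3.125
E[M²] = 0.055555556 + 0.33333333² = 0.16666667
Var(Z) = 3.125*0.16666667 - (1.25*0.33333333)²
= 0.52083333 - 0.17361111 = 0.34722222

0.34722222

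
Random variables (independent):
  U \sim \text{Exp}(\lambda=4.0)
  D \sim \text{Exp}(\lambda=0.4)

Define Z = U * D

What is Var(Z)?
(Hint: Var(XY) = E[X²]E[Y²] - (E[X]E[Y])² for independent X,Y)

Var(XY) = E[X²]E[Y²] - (E[X]E[Y])²
E[U] = 0.25, Var(U) = 0.0625
E[D] = 2.5, Var(D) = 6.25
E[U²] = 0.0625 + 0.25² = 0.125
E[D²] = 6.25 + 2.5² = 12.5
Var(Z) = 0.125*12.5 - (0.25*2.5)²
= 1.5625 - 0.390625 = 1.171875

1.171875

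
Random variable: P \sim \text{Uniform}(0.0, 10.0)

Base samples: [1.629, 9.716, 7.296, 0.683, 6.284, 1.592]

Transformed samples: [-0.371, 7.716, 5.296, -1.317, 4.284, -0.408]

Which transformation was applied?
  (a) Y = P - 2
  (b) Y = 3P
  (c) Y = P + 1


Checking option (a) Y = P - 2:
  P = 1.629 -> Y = -0.371 ✓
  P = 9.716 -> Y = 7.716 ✓
  P = 7.296 -> Y = 5.296 ✓
All samples match this transformation.

(a) P - 2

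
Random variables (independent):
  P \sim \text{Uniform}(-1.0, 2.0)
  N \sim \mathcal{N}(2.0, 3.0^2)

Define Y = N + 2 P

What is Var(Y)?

For independent RVs: Var(aX + bY) = a²Var(X) + b²Var(Y)
Var(P) = 0.75
Var(N) = 9
Var(Y) = 2²*0.75 + 1²*9
= 4*0.75 + 1*9 = 12

12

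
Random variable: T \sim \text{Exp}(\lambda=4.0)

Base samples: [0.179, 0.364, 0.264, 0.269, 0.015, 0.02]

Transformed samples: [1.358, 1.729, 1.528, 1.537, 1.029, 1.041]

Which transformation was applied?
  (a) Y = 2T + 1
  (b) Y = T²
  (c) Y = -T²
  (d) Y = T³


Checking option (a) Y = 2T + 1:
  T = 0.179 -> Y = 1.358 ✓
  T = 0.364 -> Y = 1.729 ✓
  T = 0.264 -> Y = 1.528 ✓
All samples match this transformation.

(a) 2T + 1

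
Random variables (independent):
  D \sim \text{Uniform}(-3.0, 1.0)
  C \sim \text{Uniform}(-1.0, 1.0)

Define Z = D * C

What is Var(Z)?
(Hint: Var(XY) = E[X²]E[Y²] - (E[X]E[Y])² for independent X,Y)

Var(XY) = E[X²]E[Y²] - (E[X]E[Y])²
E[D] = -1, Var(D) = 1.3333333
E[C] = 0, Var(C) = 0.33333333
E[D²] = 1.3333333 + (-1)² = 2.3333333
E[C²] = 0.33333333 + 0² = 0.33333333
Var(Z) = 2.3333333*0.33333333 - (-1*0)²
= 0.77777778 - 0 = 0.77777778

0.77777778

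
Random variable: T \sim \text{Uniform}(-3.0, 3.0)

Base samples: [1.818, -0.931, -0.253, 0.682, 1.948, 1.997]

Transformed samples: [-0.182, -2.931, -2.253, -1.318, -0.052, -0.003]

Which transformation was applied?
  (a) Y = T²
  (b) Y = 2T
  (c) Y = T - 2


Checking option (c) Y = T - 2:
  T = 1.818 -> Y = -0.182 ✓
  T = -0.931 -> Y = -2.931 ✓
  T = -0.253 -> Y = -2.253 ✓
All samples match this transformation.

(c) T - 2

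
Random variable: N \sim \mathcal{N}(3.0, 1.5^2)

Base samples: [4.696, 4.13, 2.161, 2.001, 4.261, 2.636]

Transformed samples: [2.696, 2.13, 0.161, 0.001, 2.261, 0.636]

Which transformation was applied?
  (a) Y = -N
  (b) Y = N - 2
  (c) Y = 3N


Checking option (b) Y = N - 2:
  N = 4.696 -> Y = 2.696 ✓
  N = 4.13 -> Y = 2.13 ✓
  N = 2.161 -> Y = 0.161 ✓
All samples match this transformation.

(b) N - 2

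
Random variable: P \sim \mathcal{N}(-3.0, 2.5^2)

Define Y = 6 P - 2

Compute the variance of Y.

For Y = aP + b: Var(Y) = a² * Var(P)
Var(P) = 2.5^2 = 6.25
Var(Y) = 6² * 6.25 = 36 * 6.25 = 225

225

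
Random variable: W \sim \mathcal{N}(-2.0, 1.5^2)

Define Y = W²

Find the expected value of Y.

Using E[X²] = Var(X) + (E[X])²:
E[W] = -2
Var(W) = 1.5^2 = 2.25
E[W²] = 2.25 + (-2)² = 2.25 + 4 = 6.25

6.25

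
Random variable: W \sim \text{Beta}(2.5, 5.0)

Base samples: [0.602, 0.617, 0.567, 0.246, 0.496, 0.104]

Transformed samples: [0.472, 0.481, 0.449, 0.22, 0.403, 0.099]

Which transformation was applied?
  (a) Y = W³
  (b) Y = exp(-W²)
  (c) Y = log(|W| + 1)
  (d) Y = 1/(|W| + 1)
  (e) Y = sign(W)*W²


Checking option (c) Y = log(|W| + 1):
  W = 0.602 -> Y = 0.472 ✓
  W = 0.617 -> Y = 0.481 ✓
  W = 0.567 -> Y = 0.449 ✓
All samples match this transformation.

(c) log(|W| + 1)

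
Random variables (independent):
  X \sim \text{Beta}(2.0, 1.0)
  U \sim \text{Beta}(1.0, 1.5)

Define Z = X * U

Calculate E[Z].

For independent RVs: E[XY] = E[X]*E[Y]
E[X] = 0.66666667
E[U] = 0.4
E[Z] = 0.66666667 * 0.4 = 0.26666667

0.26666667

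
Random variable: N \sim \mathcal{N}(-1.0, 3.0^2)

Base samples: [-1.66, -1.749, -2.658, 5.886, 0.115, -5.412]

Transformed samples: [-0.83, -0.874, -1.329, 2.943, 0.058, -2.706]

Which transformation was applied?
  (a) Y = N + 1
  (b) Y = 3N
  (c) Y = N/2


Checking option (c) Y = N/2:
  N = -1.66 -> Y = -0.83 ✓
  N = -1.749 -> Y = -0.874 ✓
  N = -2.658 -> Y = -1.329 ✓
All samples match this transformation.

(c) N/2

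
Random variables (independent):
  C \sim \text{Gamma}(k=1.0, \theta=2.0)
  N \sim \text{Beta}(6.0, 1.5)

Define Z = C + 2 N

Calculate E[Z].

E[Z] = 1*E[C] + 2*E[N]
E[C] = 2
E[N] = 0.8
E[Z] = 1*2 + 2*0.8 = 3.6

3.6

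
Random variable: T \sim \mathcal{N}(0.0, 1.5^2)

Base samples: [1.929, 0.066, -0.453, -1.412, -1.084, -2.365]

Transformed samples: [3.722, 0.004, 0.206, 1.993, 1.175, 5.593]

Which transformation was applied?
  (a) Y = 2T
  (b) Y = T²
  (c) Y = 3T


Checking option (b) Y = T²:
  T = 1.929 -> Y = 3.722 ✓
  T = 0.066 -> Y = 0.004 ✓
  T = -0.453 -> Y = 0.206 ✓
All samples match this transformation.

(b) T²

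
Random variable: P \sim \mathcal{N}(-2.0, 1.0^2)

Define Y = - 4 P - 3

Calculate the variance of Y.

For Y = aP + b: Var(Y) = a² * Var(P)
Var(P) = 1.0^2 = 1
Var(Y) = (-4)² * 1 = 16 * 1 = 16

16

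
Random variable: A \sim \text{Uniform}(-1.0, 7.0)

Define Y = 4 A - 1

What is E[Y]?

For Y = 4A - 1:
E[Y] = 4 * E[A] - 1
E[A] = (-1 + 7)/2 = 3
E[Y] = 4 * 3 - 1 = 11

11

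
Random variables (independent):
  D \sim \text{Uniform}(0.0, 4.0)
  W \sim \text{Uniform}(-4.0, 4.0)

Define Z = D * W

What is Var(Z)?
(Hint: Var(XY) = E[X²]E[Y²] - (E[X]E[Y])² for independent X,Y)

Var(XY) = E[X²]E[Y²] - (E[X]E[Y])²
E[D] = 2, Var(D) = 1.3333333
E[W] = 0, Var(W) = 5.3333333
E[D²] = 1.3333333 + 2² = 5.3333333
E[W²] = 5.3333333 + 0² = 5.3333333
Var(Z) = 5.3333333*5.3333333 - (2*0)²
= 28.444444 - 0 = 28.444444

28.444444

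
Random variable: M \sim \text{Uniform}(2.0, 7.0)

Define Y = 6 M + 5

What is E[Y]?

For Y = 6M + 5:
E[Y] = 6 * E[M] + 5
E[M] = (2 + 7)/2 = 4.5
E[Y] = 6 * 4.5 + 5 = 32

32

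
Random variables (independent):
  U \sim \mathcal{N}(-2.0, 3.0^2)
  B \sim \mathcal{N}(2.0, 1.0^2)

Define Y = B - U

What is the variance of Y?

For independent RVs: Var(aX + bY) = a²Var(X) + b²Var(Y)
Var(U) = 9
Var(B) = 1
Var(Y) = (-1)²*9 + 1²*1
= 1*9 + 1*1 = 10

10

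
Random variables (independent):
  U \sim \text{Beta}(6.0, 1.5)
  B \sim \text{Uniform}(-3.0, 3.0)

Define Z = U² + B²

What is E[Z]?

E[Z] = E[U²] + E[B²]
E[U²] = Var(U) + E[U]² = 0.018823529 + 0.64 = 0.65882353
E[B²] = Var(B) + E[B]² = 3 + 0 = 3
E[Z] = 0.65882353 + 3 = 3.6588235

3.6588235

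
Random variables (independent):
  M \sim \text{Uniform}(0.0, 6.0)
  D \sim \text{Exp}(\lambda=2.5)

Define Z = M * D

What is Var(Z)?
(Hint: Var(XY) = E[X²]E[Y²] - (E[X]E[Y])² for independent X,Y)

Var(XY) = E[X²]E[Y²] - (E[X]E[Y])²
E[M] = 3, Var(M) = 3
E[D] = 0.4, Var(D) = 0.16
E[M²] = 3 + 3² = 12
E[D²] = 0.16 + 0.4² = 0.32
Var(Z) = 12*0.32 - (3*0.4)²
= 3.84 - 1.44 = 2.4

2.4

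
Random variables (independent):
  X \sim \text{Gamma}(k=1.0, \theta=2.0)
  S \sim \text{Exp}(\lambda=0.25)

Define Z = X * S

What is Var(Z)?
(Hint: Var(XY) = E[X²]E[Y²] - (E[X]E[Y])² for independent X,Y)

Var(XY) = E[X²]E[Y²] - (E[X]E[Y])²
E[X] = 2, Var(X) = 4
E[S] = 4, Var(S) = 16
E[X²] = 4 + 2² = 8
E[S²] = 16 + 4² = 32
Var(Z) = 8*32 - (2*4)²
= 256 - 64 = 192

192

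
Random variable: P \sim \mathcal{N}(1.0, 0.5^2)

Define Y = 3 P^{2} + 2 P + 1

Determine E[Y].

E[Y] = 3*E[P²] + 2*E[P] + 1
E[P] = 1
E[P²] = Var(P) + (E[P])² = 0.25 + 1 = 1.25
E[Y] = 3*1.25 + 2*1 + 1 = 6.75

6.75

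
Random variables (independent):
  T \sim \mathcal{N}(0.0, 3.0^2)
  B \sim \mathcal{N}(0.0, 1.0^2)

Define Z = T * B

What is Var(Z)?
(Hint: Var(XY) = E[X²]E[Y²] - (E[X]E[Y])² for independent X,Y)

Var(XY) = E[X²]E[Y²] - (E[X]E[Y])²
E[T] = 0, Var(T) = 9
E[B] = 0, Var(B) = 1
E[T²] = 9 + 0² = 9
E[B²] = 1 + 0² = 1
Var(Z) = 9*1 - (0*0)²
= 9 - 0 = 9

9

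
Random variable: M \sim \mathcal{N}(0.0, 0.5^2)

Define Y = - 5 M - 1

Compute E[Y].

For Y = -5M - 1:
E[Y] = -5 * E[M] - 1
E[M] = 0.0 = 0
E[Y] = -5 * 0 - 1 = -1

-1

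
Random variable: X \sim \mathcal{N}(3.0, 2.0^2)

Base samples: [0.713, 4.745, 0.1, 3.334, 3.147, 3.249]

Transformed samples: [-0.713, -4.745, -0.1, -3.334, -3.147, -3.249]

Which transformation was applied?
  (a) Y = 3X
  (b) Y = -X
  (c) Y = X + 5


Checking option (b) Y = -X:
  X = 0.713 -> Y = -0.713 ✓
  X = 4.745 -> Y = -4.745 ✓
  X = 0.1 -> Y = -0.1 ✓
All samples match this transformation.

(b) -X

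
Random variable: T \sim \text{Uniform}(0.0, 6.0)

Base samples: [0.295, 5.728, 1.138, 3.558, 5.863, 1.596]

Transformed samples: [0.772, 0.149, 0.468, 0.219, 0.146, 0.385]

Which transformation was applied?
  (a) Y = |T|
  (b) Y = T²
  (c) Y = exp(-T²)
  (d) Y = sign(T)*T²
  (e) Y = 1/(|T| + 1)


Checking option (e) Y = 1/(|T| + 1):
  T = 0.295 -> Y = 0.772 ✓
  T = 5.728 -> Y = 0.149 ✓
  T = 1.138 -> Y = 0.468 ✓
All samples match this transformation.

(e) 1/(|T| + 1)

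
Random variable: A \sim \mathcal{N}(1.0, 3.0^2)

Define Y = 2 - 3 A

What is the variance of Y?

For Y = aA + b: Var(Y) = a² * Var(A)
Var(A) = 3.0^2 = 9
Var(Y) = (-3)² * 9 = 9 * 9 = 81

81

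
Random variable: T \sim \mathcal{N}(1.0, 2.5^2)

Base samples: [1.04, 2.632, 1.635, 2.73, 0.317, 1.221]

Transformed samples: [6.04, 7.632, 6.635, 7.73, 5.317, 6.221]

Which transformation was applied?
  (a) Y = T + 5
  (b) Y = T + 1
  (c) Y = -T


Checking option (a) Y = T + 5:
  T = 1.04 -> Y = 6.04 ✓
  T = 2.632 -> Y = 7.632 ✓
  T = 1.635 -> Y = 6.635 ✓
All samples match this transformation.

(a) T + 5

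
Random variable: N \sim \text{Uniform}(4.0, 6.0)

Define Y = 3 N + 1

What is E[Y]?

For Y = 3N + 1:
E[Y] = 3 * E[N] + 1
E[N] = (4 + 6)/2 = 5
E[Y] = 3 * 5 + 1 = 16

16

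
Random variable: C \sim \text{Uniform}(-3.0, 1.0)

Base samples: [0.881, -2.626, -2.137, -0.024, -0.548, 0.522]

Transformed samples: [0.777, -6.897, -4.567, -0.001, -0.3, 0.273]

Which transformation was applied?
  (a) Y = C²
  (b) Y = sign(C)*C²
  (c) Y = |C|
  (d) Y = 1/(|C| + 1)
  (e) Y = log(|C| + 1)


Checking option (b) Y = sign(C)*C²:
  C = 0.881 -> Y = 0.777 ✓
  C = -2.626 -> Y = -6.897 ✓
  C = -2.137 -> Y = -4.567 ✓
All samples match this transformation.

(b) sign(C)*C²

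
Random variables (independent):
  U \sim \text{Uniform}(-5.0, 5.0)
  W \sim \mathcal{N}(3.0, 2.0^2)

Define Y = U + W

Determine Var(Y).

For independent RVs: Var(aX + bY) = a²Var(X) + b²Var(Y)
Var(U) = 8.3333333
Var(W) = 4
Var(Y) = 1²*8.3333333 + 1²*4
= 1*8.3333333 + 1*4 = 12.333333

12.333333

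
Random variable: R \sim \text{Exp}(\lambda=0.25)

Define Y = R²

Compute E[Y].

E[R²] = Var(R) + (E[R])² = 16 + 16 = 32

32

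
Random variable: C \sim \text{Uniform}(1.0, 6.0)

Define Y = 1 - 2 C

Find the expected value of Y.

For Y = -2C + 1:
E[Y] = -2 * E[C] + 1
E[C] = (1 + 6)/2 = 3.5
E[Y] = -2 * 3.5 + 1 = -6

-6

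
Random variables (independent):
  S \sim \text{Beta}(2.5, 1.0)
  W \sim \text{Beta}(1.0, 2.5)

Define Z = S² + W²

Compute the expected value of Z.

E[Z] = E[S²] + E[W²]
E[S²] = Var(S) + E[S]² = 0.045351474 + 0.51020408 = 0.55555556
E[W²] = Var(W) + E[W]² = 0.045351474 + 0.081632653 = 0.12698413
E[Z] = 0.55555556 + 0.12698413 = 0.68253968

0.68253968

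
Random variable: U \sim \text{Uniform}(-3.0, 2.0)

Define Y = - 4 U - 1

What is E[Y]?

For Y = -4U - 1:
E[Y] = -4 * E[U] - 1
E[U] = (-3 + 2)/2 = -0.5
E[Y] = -4 * (-0.5) - 1 = 1

1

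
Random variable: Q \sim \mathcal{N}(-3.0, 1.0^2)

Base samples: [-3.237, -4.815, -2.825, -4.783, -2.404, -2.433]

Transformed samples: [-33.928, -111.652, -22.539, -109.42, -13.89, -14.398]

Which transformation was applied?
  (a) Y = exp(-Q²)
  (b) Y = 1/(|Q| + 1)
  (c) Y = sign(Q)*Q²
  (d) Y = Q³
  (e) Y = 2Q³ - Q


Checking option (d) Y = Q³:
  Q = -3.237 -> Y = -33.928 ✓
  Q = -4.815 -> Y = -111.652 ✓
  Q = -2.825 -> Y = -22.539 ✓
All samples match this transformation.

(d) Q³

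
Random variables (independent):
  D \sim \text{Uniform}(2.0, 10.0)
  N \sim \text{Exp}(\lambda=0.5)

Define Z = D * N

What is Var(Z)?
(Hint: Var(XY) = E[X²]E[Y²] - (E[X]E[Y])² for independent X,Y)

Var(XY) = E[X²]E[Y²] - (E[X]E[Y])²
E[D] = 6, Var(D) = 5.3333333
E[N] = 2, Var(N) = 4
E[D²] = 5.3333333 + 6² = 41.333333
E[N²] = 4 + 2² = 8
Var(Z) = 41.333333*8 - (6*2)²
= 330.66667 - 144 = 186.66667

186.66667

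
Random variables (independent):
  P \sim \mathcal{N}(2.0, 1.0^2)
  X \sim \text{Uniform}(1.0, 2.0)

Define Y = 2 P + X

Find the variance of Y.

For independent RVs: Var(aX + bY) = a²Var(X) + b²Var(Y)
Var(P) = 1
Var(X) = 0.083333333
Var(Y) = 2²*1 + 1²*0.083333333
= 4*1 + 1*0.083333333 = 4.0833333

4.0833333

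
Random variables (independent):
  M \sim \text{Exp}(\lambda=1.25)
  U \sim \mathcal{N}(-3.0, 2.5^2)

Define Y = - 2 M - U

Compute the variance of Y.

For independent RVs: Var(aX + bY) = a²Var(X) + b²Var(Y)
Var(M) = 0.64
Var(U) = 6.25
Var(Y) = (-2)²*0.64 + (-1)²*6.25
= 4*0.64 + 1*6.25 = 8.81

8.81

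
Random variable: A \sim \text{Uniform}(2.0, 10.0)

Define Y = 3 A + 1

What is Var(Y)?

For Y = aA + b: Var(Y) = a² * Var(A)
Var(A) = (10 - 2)^2/12 = 5.3333333
Var(Y) = 3² * 5.3333333 = 9 * 5.3333333 = 48

48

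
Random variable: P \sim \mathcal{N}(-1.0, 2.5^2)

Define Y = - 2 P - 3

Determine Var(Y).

For Y = aP + b: Var(Y) = a² * Var(P)
Var(P) = 2.5^2 = 6.25
Var(Y) = (-2)² * 6.25 = 4 * 6.25 = 25

25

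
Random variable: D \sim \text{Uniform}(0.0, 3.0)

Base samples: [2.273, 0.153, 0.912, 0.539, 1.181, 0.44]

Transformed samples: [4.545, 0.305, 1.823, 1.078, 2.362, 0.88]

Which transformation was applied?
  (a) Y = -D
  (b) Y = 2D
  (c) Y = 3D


Checking option (b) Y = 2D:
  D = 2.273 -> Y = 4.545 ✓
  D = 0.153 -> Y = 0.305 ✓
  D = 0.912 -> Y = 1.823 ✓
All samples match this transformation.

(b) 2D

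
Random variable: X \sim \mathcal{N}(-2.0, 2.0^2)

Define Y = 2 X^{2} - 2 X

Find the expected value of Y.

E[Y] = 2*E[X²] - 2*E[X]
E[X] = -2
E[X²] = Var(X) + (E[X])² = 4 + 4 = 8
E[Y] = 2*8 - 2*(-2) = 20

20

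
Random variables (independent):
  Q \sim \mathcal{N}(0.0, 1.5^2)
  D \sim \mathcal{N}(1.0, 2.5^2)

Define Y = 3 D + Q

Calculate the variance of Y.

For independent RVs: Var(aX + bY) = a²Var(X) + b²Var(Y)
Var(Q) = 2.25
Var(D) = 6.25
Var(Y) = 1²*2.25 + 3²*6.25
= 1*2.25 + 9*6.25 = 58.5

58.5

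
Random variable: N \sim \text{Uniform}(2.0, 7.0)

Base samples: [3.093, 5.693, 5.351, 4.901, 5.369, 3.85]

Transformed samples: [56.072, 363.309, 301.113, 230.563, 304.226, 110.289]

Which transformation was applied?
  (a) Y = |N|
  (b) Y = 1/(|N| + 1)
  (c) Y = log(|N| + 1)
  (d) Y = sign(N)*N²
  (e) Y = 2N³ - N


Checking option (e) Y = 2N³ - N:
  N = 3.093 -> Y = 56.072 ✓
  N = 5.693 -> Y = 363.309 ✓
  N = 5.351 -> Y = 301.113 ✓
All samples match this transformation.

(e) 2N³ - N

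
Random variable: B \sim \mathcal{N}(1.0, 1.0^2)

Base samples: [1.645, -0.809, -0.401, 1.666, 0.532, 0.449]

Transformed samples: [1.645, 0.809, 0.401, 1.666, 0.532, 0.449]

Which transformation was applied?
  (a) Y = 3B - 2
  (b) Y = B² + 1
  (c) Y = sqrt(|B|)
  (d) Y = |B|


Checking option (d) Y = |B|:
  B = 1.645 -> Y = 1.645 ✓
  B = -0.809 -> Y = 0.809 ✓
  B = -0.401 -> Y = 0.401 ✓
All samples match this transformation.

(d) |B|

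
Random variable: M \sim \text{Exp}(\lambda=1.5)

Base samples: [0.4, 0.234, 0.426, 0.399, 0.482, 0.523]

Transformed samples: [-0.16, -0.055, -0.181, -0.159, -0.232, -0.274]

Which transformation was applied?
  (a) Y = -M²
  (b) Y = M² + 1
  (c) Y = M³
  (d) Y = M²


Checking option (a) Y = -M²:
  M = 0.4 -> Y = -0.16 ✓
  M = 0.234 -> Y = -0.055 ✓
  M = 0.426 -> Y = -0.181 ✓
All samples match this transformation.

(a) -M²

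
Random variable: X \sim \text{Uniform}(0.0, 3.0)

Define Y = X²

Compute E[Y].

E[X²] = Var(X) + (E[X])² = 0.75 + 2.25 = 3

3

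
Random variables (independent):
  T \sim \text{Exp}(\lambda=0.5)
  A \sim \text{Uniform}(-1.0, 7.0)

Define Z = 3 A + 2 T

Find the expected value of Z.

E[Z] = 2*E[T] + 3*E[A]
E[T] = 2
E[A] = 3
E[Z] = 2*2 + 3*3 = 13

13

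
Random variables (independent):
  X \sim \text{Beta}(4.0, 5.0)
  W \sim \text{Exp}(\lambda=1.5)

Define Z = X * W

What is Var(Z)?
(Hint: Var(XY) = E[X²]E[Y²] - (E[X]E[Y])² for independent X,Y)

Var(XY) = E[X²]E[Y²] - (E[X]E[Y])²
E[X] = 0.44444444, Var(X) = 0.024691358
E[W] = 0.66666667, Var(W) = 0.44444444
E[X²] = 0.024691358 + 0.44444444² = 0.22222222
E[W²] = 0.44444444 + 0.66666667² = 0.88888889
Var(Z) = 0.22222222*0.88888889 - (0.44444444*0.66666667)²
= 0.19753086 - 0.087791495 = 0.10973937

0.10973937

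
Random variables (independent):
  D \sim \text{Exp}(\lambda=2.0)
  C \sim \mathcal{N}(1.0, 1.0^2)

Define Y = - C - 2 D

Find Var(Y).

For independent RVs: Var(aX + bY) = a²Var(X) + b²Var(Y)
Var(D) = 0.25
Var(C) = 1
Var(Y) = (-2)²*0.25 + (-1)²*1
= 4*0.25 + 1*1 = 2

2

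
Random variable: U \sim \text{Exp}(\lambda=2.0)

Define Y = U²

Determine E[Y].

E[U²] = Var(U) + (E[U])² = 0.25 + 0.25 = 0.5

0.5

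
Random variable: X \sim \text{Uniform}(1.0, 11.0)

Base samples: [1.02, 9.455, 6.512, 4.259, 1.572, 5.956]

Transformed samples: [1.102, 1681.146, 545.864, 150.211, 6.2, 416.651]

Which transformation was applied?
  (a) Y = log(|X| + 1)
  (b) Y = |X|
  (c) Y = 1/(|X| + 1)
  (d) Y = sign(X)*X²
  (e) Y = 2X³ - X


Checking option (e) Y = 2X³ - X:
  X = 1.02 -> Y = 1.102 ✓
  X = 9.455 -> Y = 1681.146 ✓
  X = 6.512 -> Y = 545.864 ✓
All samples match this transformation.

(e) 2X³ - X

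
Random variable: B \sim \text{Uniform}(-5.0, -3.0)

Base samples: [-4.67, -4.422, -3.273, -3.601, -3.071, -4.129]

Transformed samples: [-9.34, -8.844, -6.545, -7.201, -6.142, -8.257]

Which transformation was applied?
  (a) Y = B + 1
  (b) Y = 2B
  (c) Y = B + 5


Checking option (b) Y = 2B:
  B = -4.67 -> Y = -9.34 ✓
  B = -4.422 -> Y = -8.844 ✓
  B = -3.273 -> Y = -6.545 ✓
All samples match this transformation.

(b) 2B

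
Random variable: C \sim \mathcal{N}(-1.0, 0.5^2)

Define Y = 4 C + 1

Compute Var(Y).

For Y = aC + b: Var(Y) = a² * Var(C)
Var(C) = 0.5^2 = 0.25
Var(Y) = 4² * 0.25 = 16 * 0.25 = 4

4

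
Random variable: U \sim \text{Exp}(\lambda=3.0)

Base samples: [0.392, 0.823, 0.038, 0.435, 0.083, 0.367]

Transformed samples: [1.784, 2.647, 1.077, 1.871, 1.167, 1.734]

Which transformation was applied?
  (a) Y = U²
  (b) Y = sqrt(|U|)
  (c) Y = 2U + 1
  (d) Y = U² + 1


Checking option (c) Y = 2U + 1:
  U = 0.392 -> Y = 1.784 ✓
  U = 0.823 -> Y = 2.647 ✓
  U = 0.038 -> Y = 1.077 ✓
All samples match this transformation.

(c) 2U + 1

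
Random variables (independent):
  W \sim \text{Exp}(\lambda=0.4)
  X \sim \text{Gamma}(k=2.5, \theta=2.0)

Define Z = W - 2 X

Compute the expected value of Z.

E[Z] = 1*E[W] - 2*E[X]
E[W] = 2.5
E[X] = 5
E[Z] = 1*2.5 - 2*5 = -7.5

-7.5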